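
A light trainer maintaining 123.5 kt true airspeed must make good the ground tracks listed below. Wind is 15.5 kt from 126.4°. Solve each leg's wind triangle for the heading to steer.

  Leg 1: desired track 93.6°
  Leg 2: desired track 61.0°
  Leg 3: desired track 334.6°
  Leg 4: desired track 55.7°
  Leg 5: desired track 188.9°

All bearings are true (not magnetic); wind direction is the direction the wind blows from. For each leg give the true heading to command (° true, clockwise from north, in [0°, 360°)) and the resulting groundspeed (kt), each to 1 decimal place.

Leg 1: heading=97.5°, groundspeed=110.2 kt
Leg 2: heading=67.6°, groundspeed=116.2 kt
Leg 3: heading=338.0°, groundspeed=136.9 kt
Leg 4: heading=62.5°, groundspeed=117.5 kt
Leg 5: heading=182.5°, groundspeed=115.6 kt

Leg 1: desired track 93.6°; wind correction +3.9° → command heading 97.5°, groundspeed 110.2 kt
Leg 2: desired track 61.0°; wind correction +6.6° → command heading 67.6°, groundspeed 116.2 kt
Leg 3: desired track 334.6°; wind correction +3.4° → command heading 338.0°, groundspeed 136.9 kt
Leg 4: desired track 55.7°; wind correction +6.8° → command heading 62.5°, groundspeed 117.5 kt
Leg 5: desired track 188.9°; wind correction -6.4° → command heading 182.5°, groundspeed 115.6 kt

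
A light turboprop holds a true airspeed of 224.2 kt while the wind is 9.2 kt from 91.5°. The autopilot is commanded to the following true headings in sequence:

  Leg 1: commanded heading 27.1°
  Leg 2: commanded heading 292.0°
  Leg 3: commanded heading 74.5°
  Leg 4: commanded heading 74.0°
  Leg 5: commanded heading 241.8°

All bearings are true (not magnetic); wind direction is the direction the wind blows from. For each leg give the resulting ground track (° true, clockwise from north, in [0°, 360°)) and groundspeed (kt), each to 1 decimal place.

Leg 1: heading 27.1°; drift -2.2° → track 24.9°, groundspeed 220.4 kt
Leg 2: heading 292.0°; drift -0.8° → track 291.2°, groundspeed 232.8 kt
Leg 3: heading 74.5°; drift -0.7° → track 73.8°, groundspeed 215.4 kt
Leg 4: heading 74.0°; drift -0.7° → track 73.3°, groundspeed 215.4 kt
Leg 5: heading 241.8°; drift +1.1° → track 242.9°, groundspeed 232.2 kt

Leg 1: track=24.9°, groundspeed=220.4 kt
Leg 2: track=291.2°, groundspeed=232.8 kt
Leg 3: track=73.8°, groundspeed=215.4 kt
Leg 4: track=73.3°, groundspeed=215.4 kt
Leg 5: track=242.9°, groundspeed=232.2 kt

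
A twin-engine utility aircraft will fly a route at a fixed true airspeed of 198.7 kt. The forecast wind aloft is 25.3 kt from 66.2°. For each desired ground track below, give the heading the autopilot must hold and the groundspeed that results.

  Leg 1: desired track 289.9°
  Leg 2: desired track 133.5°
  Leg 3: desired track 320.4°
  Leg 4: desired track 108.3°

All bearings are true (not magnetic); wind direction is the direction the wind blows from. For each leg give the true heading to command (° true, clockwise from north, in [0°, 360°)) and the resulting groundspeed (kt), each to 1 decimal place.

Leg 1: heading=294.9°, groundspeed=216.2 kt
Leg 2: heading=126.8°, groundspeed=187.6 kt
Leg 3: heading=327.4°, groundspeed=204.1 kt
Leg 4: heading=103.4°, groundspeed=179.2 kt

Leg 1: desired track 289.9°; wind correction +5.0° → command heading 294.9°, groundspeed 216.2 kt
Leg 2: desired track 133.5°; wind correction -6.7° → command heading 126.8°, groundspeed 187.6 kt
Leg 3: desired track 320.4°; wind correction +7.0° → command heading 327.4°, groundspeed 204.1 kt
Leg 4: desired track 108.3°; wind correction -4.9° → command heading 103.4°, groundspeed 179.2 kt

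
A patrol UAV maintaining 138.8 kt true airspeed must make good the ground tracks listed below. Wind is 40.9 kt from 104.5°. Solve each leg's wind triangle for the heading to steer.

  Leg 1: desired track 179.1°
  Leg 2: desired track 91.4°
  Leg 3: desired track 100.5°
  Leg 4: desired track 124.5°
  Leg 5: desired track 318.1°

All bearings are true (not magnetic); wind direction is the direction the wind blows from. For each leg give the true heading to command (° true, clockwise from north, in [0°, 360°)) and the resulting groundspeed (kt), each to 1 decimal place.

Leg 1: heading=162.6°, groundspeed=122.2 kt
Leg 2: heading=95.2°, groundspeed=98.7 kt
Leg 3: heading=101.7°, groundspeed=98.0 kt
Leg 4: heading=118.7°, groundspeed=99.7 kt
Leg 5: heading=327.5°, groundspeed=171.0 kt

Leg 1: desired track 179.1°; wind correction -16.5° → command heading 162.6°, groundspeed 122.2 kt
Leg 2: desired track 91.4°; wind correction +3.8° → command heading 95.2°, groundspeed 98.7 kt
Leg 3: desired track 100.5°; wind correction +1.2° → command heading 101.7°, groundspeed 98.0 kt
Leg 4: desired track 124.5°; wind correction -5.8° → command heading 118.7°, groundspeed 99.7 kt
Leg 5: desired track 318.1°; wind correction +9.4° → command heading 327.5°, groundspeed 171.0 kt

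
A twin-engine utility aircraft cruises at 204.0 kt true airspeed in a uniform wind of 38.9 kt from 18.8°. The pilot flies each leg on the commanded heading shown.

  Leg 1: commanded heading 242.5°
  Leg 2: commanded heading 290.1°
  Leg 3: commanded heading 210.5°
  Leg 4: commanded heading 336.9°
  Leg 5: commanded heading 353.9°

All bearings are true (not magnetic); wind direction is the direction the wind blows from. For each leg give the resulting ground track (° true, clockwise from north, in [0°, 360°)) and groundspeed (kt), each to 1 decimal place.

Leg 1: track=235.9°, groundspeed=233.7 kt
Leg 2: track=279.3°, groundspeed=206.8 kt
Leg 3: track=208.6°, groundspeed=242.2 kt
Leg 4: track=328.5°, groundspeed=177.0 kt
Leg 5: track=348.4°, groundspeed=169.5 kt

Leg 1: heading 242.5°; drift -6.6° → track 235.9°, groundspeed 233.7 kt
Leg 2: heading 290.1°; drift -10.8° → track 279.3°, groundspeed 206.8 kt
Leg 3: heading 210.5°; drift -1.9° → track 208.6°, groundspeed 242.2 kt
Leg 4: heading 336.9°; drift -8.4° → track 328.5°, groundspeed 177.0 kt
Leg 5: heading 353.9°; drift -5.5° → track 348.4°, groundspeed 169.5 kt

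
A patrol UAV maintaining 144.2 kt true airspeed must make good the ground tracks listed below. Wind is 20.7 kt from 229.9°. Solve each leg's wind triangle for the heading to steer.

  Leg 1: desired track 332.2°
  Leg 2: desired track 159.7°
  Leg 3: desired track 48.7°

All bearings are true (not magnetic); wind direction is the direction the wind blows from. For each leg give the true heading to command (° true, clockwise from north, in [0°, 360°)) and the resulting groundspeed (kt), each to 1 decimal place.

Leg 1: desired track 332.2°; wind correction -8.1° → command heading 324.1°, groundspeed 147.2 kt
Leg 2: desired track 159.7°; wind correction +7.8° → command heading 167.5°, groundspeed 135.9 kt
Leg 3: desired track 48.7°; wind correction -0.2° → command heading 48.5°, groundspeed 164.9 kt

Leg 1: heading=324.1°, groundspeed=147.2 kt
Leg 2: heading=167.5°, groundspeed=135.9 kt
Leg 3: heading=48.5°, groundspeed=164.9 kt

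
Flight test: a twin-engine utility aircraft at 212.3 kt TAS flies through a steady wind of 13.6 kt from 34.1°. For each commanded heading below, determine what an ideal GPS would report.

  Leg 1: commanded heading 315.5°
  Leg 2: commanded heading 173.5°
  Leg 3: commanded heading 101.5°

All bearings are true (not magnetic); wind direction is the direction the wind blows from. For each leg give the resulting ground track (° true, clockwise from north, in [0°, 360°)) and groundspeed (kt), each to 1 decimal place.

Leg 1: heading 315.5°; drift -3.6° → track 311.9°, groundspeed 210.0 kt
Leg 2: heading 173.5°; drift +2.3° → track 175.8°, groundspeed 222.8 kt
Leg 3: heading 101.5°; drift +3.5° → track 105.0°, groundspeed 207.5 kt

Leg 1: track=311.9°, groundspeed=210.0 kt
Leg 2: track=175.8°, groundspeed=222.8 kt
Leg 3: track=105.0°, groundspeed=207.5 kt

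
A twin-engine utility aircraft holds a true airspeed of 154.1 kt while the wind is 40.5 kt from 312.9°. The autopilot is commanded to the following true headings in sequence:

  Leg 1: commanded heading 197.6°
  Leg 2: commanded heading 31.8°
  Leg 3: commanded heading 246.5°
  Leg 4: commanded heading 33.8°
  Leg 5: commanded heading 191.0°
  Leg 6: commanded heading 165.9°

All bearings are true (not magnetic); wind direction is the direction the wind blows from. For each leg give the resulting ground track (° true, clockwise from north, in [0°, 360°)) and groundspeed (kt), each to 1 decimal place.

Leg 1: heading 197.6°; drift -12.1° → track 185.5°, groundspeed 175.3 kt
Leg 2: heading 31.8°; drift +15.2° → track 47.0°, groundspeed 151.6 kt
Leg 3: heading 246.5°; drift -15.1° → track 231.4°, groundspeed 142.8 kt
Leg 4: heading 33.8°; drift +15.2° → track 49.0°, groundspeed 153.0 kt
Leg 5: heading 191.0°; drift -11.1° → track 179.9°, groundspeed 178.8 kt
Leg 6: heading 165.9°; drift -6.7° → track 159.2°, groundspeed 189.4 kt

Leg 1: track=185.5°, groundspeed=175.3 kt
Leg 2: track=47.0°, groundspeed=151.6 kt
Leg 3: track=231.4°, groundspeed=142.8 kt
Leg 4: track=49.0°, groundspeed=153.0 kt
Leg 5: track=179.9°, groundspeed=178.8 kt
Leg 6: track=159.2°, groundspeed=189.4 kt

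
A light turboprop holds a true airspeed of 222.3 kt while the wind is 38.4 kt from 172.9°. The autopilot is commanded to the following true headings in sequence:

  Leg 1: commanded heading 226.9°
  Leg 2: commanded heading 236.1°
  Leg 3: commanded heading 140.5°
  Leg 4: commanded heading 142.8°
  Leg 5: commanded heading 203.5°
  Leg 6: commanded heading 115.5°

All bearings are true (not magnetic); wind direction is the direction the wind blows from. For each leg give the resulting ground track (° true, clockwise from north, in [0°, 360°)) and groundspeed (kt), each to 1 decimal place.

Leg 1: heading 226.9°; drift +8.8° → track 235.7°, groundspeed 202.1 kt
Leg 2: heading 236.1°; drift +9.5° → track 245.6°, groundspeed 207.8 kt
Leg 3: heading 140.5°; drift -6.2° → track 134.3°, groundspeed 191.0 kt
Leg 4: heading 142.8°; drift -5.8° → track 137.0°, groundspeed 190.1 kt
Leg 5: heading 203.5°; drift +5.9° → track 209.4°, groundspeed 190.3 kt
Leg 6: heading 115.5°; drift -9.1° → track 106.4°, groundspeed 204.2 kt

Leg 1: track=235.7°, groundspeed=202.1 kt
Leg 2: track=245.6°, groundspeed=207.8 kt
Leg 3: track=134.3°, groundspeed=191.0 kt
Leg 4: track=137.0°, groundspeed=190.1 kt
Leg 5: track=209.4°, groundspeed=190.3 kt
Leg 6: track=106.4°, groundspeed=204.2 kt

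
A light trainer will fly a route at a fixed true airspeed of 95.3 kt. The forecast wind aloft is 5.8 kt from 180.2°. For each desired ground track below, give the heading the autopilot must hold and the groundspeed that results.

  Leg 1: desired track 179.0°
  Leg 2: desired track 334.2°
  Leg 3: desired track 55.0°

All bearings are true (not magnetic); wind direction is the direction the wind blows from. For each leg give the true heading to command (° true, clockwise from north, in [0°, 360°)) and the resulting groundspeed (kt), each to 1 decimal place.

Leg 1: desired track 179.0°; wind correction +0.1° → command heading 179.1°, groundspeed 89.5 kt
Leg 2: desired track 334.2°; wind correction -1.5° → command heading 332.7°, groundspeed 100.5 kt
Leg 3: desired track 55.0°; wind correction +2.9° → command heading 57.9°, groundspeed 98.5 kt

Leg 1: heading=179.1°, groundspeed=89.5 kt
Leg 2: heading=332.7°, groundspeed=100.5 kt
Leg 3: heading=57.9°, groundspeed=98.5 kt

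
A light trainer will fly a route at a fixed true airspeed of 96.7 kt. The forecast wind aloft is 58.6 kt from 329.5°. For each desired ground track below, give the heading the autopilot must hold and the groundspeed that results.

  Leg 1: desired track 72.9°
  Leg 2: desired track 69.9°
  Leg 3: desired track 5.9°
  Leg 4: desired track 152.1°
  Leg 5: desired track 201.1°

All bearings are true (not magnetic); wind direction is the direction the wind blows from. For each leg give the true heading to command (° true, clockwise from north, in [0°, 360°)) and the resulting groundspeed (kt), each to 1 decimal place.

Leg 1: desired track 72.9°; wind correction -36.1° → command heading 36.8°, groundspeed 91.7 kt
Leg 2: desired track 69.9°; wind correction -36.6° → command heading 33.3°, groundspeed 88.2 kt
Leg 3: desired track 5.9°; wind correction -21.1° → command heading 344.8°, groundspeed 43.1 kt
Leg 4: desired track 152.1°; wind correction +1.6° → command heading 153.7°, groundspeed 155.2 kt
Leg 5: desired track 201.1°; wind correction +28.4° → command heading 229.5°, groundspeed 121.5 kt

Leg 1: heading=36.8°, groundspeed=91.7 kt
Leg 2: heading=33.3°, groundspeed=88.2 kt
Leg 3: heading=344.8°, groundspeed=43.1 kt
Leg 4: heading=153.7°, groundspeed=155.2 kt
Leg 5: heading=229.5°, groundspeed=121.5 kt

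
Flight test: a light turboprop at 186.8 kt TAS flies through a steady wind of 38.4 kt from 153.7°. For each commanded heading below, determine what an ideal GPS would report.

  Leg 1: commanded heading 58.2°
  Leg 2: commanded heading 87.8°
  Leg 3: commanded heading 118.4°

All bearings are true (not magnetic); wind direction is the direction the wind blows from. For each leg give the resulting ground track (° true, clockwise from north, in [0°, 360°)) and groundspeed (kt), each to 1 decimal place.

Leg 1: track=46.9°, groundspeed=194.3 kt
Leg 2: track=76.2°, groundspeed=174.7 kt
Leg 3: track=110.3°, groundspeed=157.0 kt

Leg 1: heading 58.2°; drift -11.3° → track 46.9°, groundspeed 194.3 kt
Leg 2: heading 87.8°; drift -11.6° → track 76.2°, groundspeed 174.7 kt
Leg 3: heading 118.4°; drift -8.1° → track 110.3°, groundspeed 157.0 kt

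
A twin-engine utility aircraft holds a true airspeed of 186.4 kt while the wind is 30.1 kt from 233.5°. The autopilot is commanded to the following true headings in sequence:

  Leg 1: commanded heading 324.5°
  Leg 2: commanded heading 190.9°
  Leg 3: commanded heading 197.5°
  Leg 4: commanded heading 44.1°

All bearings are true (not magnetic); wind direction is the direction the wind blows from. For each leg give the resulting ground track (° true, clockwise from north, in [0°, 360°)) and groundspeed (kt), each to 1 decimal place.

Leg 1: track=333.6°, groundspeed=189.3 kt
Leg 2: track=183.8°, groundspeed=165.5 kt
Leg 3: track=191.3°, groundspeed=163.0 kt
Leg 4: track=45.4°, groundspeed=216.2 kt

Leg 1: heading 324.5°; drift +9.1° → track 333.6°, groundspeed 189.3 kt
Leg 2: heading 190.9°; drift -7.1° → track 183.8°, groundspeed 165.5 kt
Leg 3: heading 197.5°; drift -6.2° → track 191.3°, groundspeed 163.0 kt
Leg 4: heading 44.1°; drift +1.3° → track 45.4°, groundspeed 216.2 kt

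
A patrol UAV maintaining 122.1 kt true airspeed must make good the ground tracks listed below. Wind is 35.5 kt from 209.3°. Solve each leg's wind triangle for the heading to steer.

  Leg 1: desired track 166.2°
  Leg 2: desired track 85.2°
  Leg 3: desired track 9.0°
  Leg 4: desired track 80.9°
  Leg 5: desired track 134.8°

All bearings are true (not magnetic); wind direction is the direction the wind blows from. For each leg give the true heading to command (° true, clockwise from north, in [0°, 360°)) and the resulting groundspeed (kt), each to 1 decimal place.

Leg 1: desired track 166.2°; wind correction +11.5° → command heading 177.7°, groundspeed 93.7 kt
Leg 2: desired track 85.2°; wind correction +13.9° → command heading 99.1°, groundspeed 138.4 kt
Leg 3: desired track 9.0°; wind correction -5.8° → command heading 3.2°, groundspeed 154.8 kt
Leg 4: desired track 80.9°; wind correction +13.2° → command heading 94.1°, groundspeed 140.9 kt
Leg 5: desired track 134.8°; wind correction +16.3° → command heading 151.1°, groundspeed 107.7 kt

Leg 1: heading=177.7°, groundspeed=93.7 kt
Leg 2: heading=99.1°, groundspeed=138.4 kt
Leg 3: heading=3.2°, groundspeed=154.8 kt
Leg 4: heading=94.1°, groundspeed=140.9 kt
Leg 5: heading=151.1°, groundspeed=107.7 kt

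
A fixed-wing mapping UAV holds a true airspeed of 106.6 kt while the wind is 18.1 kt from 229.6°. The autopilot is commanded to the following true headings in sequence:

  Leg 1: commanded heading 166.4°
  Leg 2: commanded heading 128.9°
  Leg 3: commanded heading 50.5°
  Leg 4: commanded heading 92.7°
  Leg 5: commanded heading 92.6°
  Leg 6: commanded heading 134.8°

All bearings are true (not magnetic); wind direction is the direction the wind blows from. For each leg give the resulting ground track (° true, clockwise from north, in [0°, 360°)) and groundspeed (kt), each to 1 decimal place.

Leg 1: heading 166.4°; drift -9.3° → track 157.1°, groundspeed 99.8 kt
Leg 2: heading 128.9°; drift -9.2° → track 119.7°, groundspeed 111.4 kt
Leg 3: heading 50.5°; drift -0.1° → track 50.4°, groundspeed 124.7 kt
Leg 4: heading 92.7°; drift -5.9° → track 86.8°, groundspeed 120.5 kt
Leg 5: heading 92.6°; drift -5.9° → track 86.7°, groundspeed 120.5 kt
Leg 6: heading 134.8°; drift -9.5° → track 125.3°, groundspeed 109.6 kt

Leg 1: track=157.1°, groundspeed=99.8 kt
Leg 2: track=119.7°, groundspeed=111.4 kt
Leg 3: track=50.4°, groundspeed=124.7 kt
Leg 4: track=86.8°, groundspeed=120.5 kt
Leg 5: track=86.7°, groundspeed=120.5 kt
Leg 6: track=125.3°, groundspeed=109.6 kt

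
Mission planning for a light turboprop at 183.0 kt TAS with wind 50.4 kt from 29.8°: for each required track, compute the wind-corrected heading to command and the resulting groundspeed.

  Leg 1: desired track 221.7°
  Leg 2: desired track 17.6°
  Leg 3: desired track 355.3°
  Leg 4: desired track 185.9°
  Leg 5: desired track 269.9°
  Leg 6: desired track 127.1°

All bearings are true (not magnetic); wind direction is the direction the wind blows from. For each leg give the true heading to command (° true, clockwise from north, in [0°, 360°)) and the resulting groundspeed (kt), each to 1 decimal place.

Leg 1: heading=225.0°, groundspeed=232.0 kt
Leg 2: heading=20.9°, groundspeed=133.4 kt
Leg 3: heading=4.3°, groundspeed=139.2 kt
Leg 4: heading=179.5°, groundspeed=227.9 kt
Leg 5: heading=283.7°, groundspeed=202.8 kt
Leg 6: heading=111.2°, groundspeed=182.4 kt

Leg 1: desired track 221.7°; wind correction +3.3° → command heading 225.0°, groundspeed 232.0 kt
Leg 2: desired track 17.6°; wind correction +3.3° → command heading 20.9°, groundspeed 133.4 kt
Leg 3: desired track 355.3°; wind correction +9.0° → command heading 4.3°, groundspeed 139.2 kt
Leg 4: desired track 185.9°; wind correction -6.4° → command heading 179.5°, groundspeed 227.9 kt
Leg 5: desired track 269.9°; wind correction +13.8° → command heading 283.7°, groundspeed 202.8 kt
Leg 6: desired track 127.1°; wind correction -15.9° → command heading 111.2°, groundspeed 182.4 kt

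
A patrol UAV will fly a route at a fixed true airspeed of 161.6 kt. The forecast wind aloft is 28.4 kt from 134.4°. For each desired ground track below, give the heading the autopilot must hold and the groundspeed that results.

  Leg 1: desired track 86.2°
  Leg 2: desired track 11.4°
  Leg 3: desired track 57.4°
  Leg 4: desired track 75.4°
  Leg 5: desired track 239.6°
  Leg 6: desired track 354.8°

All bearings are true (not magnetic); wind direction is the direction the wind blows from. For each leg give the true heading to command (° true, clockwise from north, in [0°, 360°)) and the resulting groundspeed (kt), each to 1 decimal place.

Leg 1: heading=93.7°, groundspeed=141.3 kt
Leg 2: heading=19.9°, groundspeed=175.3 kt
Leg 3: heading=67.3°, groundspeed=152.8 kt
Leg 4: heading=84.1°, groundspeed=145.1 kt
Leg 5: heading=229.8°, groundspeed=166.7 kt
Leg 6: heading=1.3°, groundspeed=182.2 kt

Leg 1: desired track 86.2°; wind correction +7.5° → command heading 93.7°, groundspeed 141.3 kt
Leg 2: desired track 11.4°; wind correction +8.5° → command heading 19.9°, groundspeed 175.3 kt
Leg 3: desired track 57.4°; wind correction +9.9° → command heading 67.3°, groundspeed 152.8 kt
Leg 4: desired track 75.4°; wind correction +8.7° → command heading 84.1°, groundspeed 145.1 kt
Leg 5: desired track 239.6°; wind correction -9.8° → command heading 229.8°, groundspeed 166.7 kt
Leg 6: desired track 354.8°; wind correction +6.5° → command heading 1.3°, groundspeed 182.2 kt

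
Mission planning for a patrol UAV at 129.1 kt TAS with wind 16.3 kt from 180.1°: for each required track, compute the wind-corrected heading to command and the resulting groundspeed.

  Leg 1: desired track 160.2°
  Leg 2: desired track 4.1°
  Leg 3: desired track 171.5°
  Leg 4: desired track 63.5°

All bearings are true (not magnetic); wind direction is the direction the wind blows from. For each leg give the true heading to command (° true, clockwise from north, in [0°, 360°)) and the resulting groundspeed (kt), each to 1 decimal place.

Leg 1: desired track 160.2°; wind correction +2.5° → command heading 162.7°, groundspeed 113.7 kt
Leg 2: desired track 4.1°; wind correction +0.5° → command heading 4.6°, groundspeed 145.4 kt
Leg 3: desired track 171.5°; wind correction +1.1° → command heading 172.6°, groundspeed 113.0 kt
Leg 4: desired track 63.5°; wind correction +6.5° → command heading 70.0°, groundspeed 135.6 kt

Leg 1: heading=162.7°, groundspeed=113.7 kt
Leg 2: heading=4.6°, groundspeed=145.4 kt
Leg 3: heading=172.6°, groundspeed=113.0 kt
Leg 4: heading=70.0°, groundspeed=135.6 kt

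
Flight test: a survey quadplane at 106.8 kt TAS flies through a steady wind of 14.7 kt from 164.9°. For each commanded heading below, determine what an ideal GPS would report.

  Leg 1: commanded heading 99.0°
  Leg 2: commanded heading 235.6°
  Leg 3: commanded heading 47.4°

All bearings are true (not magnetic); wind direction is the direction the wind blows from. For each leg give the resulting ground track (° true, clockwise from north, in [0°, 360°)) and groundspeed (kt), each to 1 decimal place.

Leg 1: track=91.4°, groundspeed=101.7 kt
Leg 2: track=243.4°, groundspeed=102.9 kt
Leg 3: track=40.9°, groundspeed=114.3 kt

Leg 1: heading 99.0°; drift -7.6° → track 91.4°, groundspeed 101.7 kt
Leg 2: heading 235.6°; drift +7.8° → track 243.4°, groundspeed 102.9 kt
Leg 3: heading 47.4°; drift -6.5° → track 40.9°, groundspeed 114.3 kt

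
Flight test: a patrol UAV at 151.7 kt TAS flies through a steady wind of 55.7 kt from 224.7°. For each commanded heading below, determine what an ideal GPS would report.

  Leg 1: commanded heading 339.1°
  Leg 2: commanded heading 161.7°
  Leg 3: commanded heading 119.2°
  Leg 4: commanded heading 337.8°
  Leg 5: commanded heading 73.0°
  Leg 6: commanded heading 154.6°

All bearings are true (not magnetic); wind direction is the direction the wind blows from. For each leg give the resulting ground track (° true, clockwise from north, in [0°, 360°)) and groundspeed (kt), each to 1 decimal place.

Leg 1: track=355.3°, groundspeed=181.9 kt
Leg 2: track=140.3°, groundspeed=135.8 kt
Leg 3: track=101.3°, groundspeed=175.0 kt
Leg 4: track=354.2°, groundspeed=181.0 kt
Leg 5: track=65.5°, groundspeed=202.5 kt
Leg 6: track=133.1°, groundspeed=142.7 kt

Leg 1: heading 339.1°; drift +16.2° → track 355.3°, groundspeed 181.9 kt
Leg 2: heading 161.7°; drift -21.4° → track 140.3°, groundspeed 135.8 kt
Leg 3: heading 119.2°; drift -17.9° → track 101.3°, groundspeed 175.0 kt
Leg 4: heading 337.8°; drift +16.4° → track 354.2°, groundspeed 181.0 kt
Leg 5: heading 73.0°; drift -7.5° → track 65.5°, groundspeed 202.5 kt
Leg 6: heading 154.6°; drift -21.5° → track 133.1°, groundspeed 142.7 kt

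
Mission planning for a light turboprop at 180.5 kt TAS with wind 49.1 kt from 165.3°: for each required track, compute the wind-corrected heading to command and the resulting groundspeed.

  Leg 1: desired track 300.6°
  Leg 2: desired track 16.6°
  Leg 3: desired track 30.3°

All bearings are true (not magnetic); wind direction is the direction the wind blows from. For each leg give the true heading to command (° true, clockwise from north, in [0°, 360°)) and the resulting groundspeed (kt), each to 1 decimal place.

Leg 1: heading=289.6°, groundspeed=212.1 kt
Leg 2: heading=24.7°, groundspeed=220.6 kt
Leg 3: heading=41.4°, groundspeed=211.8 kt

Leg 1: desired track 300.6°; wind correction -11.0° → command heading 289.6°, groundspeed 212.1 kt
Leg 2: desired track 16.6°; wind correction +8.1° → command heading 24.7°, groundspeed 220.6 kt
Leg 3: desired track 30.3°; wind correction +11.1° → command heading 41.4°, groundspeed 211.8 kt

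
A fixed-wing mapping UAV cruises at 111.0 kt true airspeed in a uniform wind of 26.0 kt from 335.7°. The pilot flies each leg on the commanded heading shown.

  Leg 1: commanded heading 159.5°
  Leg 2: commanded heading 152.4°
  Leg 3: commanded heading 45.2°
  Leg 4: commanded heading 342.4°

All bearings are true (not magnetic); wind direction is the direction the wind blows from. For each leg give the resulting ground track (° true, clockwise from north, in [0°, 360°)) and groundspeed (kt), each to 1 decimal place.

Leg 1: heading 159.5°; drift -0.7° → track 158.8°, groundspeed 137.0 kt
Leg 2: heading 152.4°; drift +0.6° → track 153.0°, groundspeed 137.0 kt
Leg 3: heading 45.2°; drift +13.4° → track 58.6°, groundspeed 104.8 kt
Leg 4: heading 342.4°; drift +2.0° → track 344.4°, groundspeed 85.2 kt

Leg 1: track=158.8°, groundspeed=137.0 kt
Leg 2: track=153.0°, groundspeed=137.0 kt
Leg 3: track=58.6°, groundspeed=104.8 kt
Leg 4: track=344.4°, groundspeed=85.2 kt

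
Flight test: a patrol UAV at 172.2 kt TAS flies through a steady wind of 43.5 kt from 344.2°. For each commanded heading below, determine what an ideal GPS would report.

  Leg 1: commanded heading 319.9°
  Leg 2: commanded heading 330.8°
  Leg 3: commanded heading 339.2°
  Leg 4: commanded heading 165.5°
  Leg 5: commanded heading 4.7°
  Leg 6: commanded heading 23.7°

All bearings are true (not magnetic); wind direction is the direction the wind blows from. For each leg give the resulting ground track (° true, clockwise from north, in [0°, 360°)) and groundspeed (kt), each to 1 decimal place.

Leg 1: heading 319.9°; drift -7.7° → track 312.2°, groundspeed 133.8 kt
Leg 2: heading 330.8°; drift -4.4° → track 326.4°, groundspeed 130.3 kt
Leg 3: heading 339.2°; drift -1.7° → track 337.5°, groundspeed 128.9 kt
Leg 4: heading 165.5°; drift -0.3° → track 165.2°, groundspeed 215.7 kt
Leg 5: heading 4.7°; drift +6.6° → track 11.3°, groundspeed 132.3 kt
Leg 6: heading 23.7°; drift +11.3° → track 35.0°, groundspeed 141.4 kt

Leg 1: track=312.2°, groundspeed=133.8 kt
Leg 2: track=326.4°, groundspeed=130.3 kt
Leg 3: track=337.5°, groundspeed=128.9 kt
Leg 4: track=165.2°, groundspeed=215.7 kt
Leg 5: track=11.3°, groundspeed=132.3 kt
Leg 6: track=35.0°, groundspeed=141.4 kt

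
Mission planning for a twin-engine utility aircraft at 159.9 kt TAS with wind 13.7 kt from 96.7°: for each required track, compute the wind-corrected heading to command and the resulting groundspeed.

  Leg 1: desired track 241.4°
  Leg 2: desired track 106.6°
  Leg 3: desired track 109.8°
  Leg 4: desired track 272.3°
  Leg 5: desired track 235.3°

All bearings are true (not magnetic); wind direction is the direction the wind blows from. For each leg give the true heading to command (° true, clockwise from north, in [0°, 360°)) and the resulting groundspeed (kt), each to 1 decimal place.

Leg 1: heading=238.6°, groundspeed=170.9 kt
Leg 2: heading=105.8°, groundspeed=146.4 kt
Leg 3: heading=108.7°, groundspeed=146.5 kt
Leg 4: heading=271.9°, groundspeed=173.6 kt
Leg 5: heading=232.1°, groundspeed=169.9 kt

Leg 1: desired track 241.4°; wind correction -2.8° → command heading 238.6°, groundspeed 170.9 kt
Leg 2: desired track 106.6°; wind correction -0.8° → command heading 105.8°, groundspeed 146.4 kt
Leg 3: desired track 109.8°; wind correction -1.1° → command heading 108.7°, groundspeed 146.5 kt
Leg 4: desired track 272.3°; wind correction -0.4° → command heading 271.9°, groundspeed 173.6 kt
Leg 5: desired track 235.3°; wind correction -3.2° → command heading 232.1°, groundspeed 169.9 kt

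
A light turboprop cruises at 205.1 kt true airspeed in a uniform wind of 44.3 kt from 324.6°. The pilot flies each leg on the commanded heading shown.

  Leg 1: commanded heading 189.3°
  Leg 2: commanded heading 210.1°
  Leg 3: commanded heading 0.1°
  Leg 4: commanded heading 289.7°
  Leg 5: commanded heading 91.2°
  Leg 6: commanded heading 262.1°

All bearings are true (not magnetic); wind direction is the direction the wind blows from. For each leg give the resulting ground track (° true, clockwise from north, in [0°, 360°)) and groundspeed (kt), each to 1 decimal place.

Leg 1: heading 189.3°; drift -7.5° → track 181.8°, groundspeed 238.6 kt
Leg 2: heading 210.1°; drift -10.2° → track 199.9°, groundspeed 227.1 kt
Leg 3: heading 0.1°; drift +8.7° → track 8.8°, groundspeed 171.0 kt
Leg 4: heading 289.7°; drift -8.5° → track 281.2°, groundspeed 170.7 kt
Leg 5: heading 91.2°; drift +8.7° → track 99.9°, groundspeed 234.2 kt
Leg 6: heading 262.1°; drift -12.0° → track 250.1°, groundspeed 188.8 kt

Leg 1: track=181.8°, groundspeed=238.6 kt
Leg 2: track=199.9°, groundspeed=227.1 kt
Leg 3: track=8.8°, groundspeed=171.0 kt
Leg 4: track=281.2°, groundspeed=170.7 kt
Leg 5: track=99.9°, groundspeed=234.2 kt
Leg 6: track=250.1°, groundspeed=188.8 kt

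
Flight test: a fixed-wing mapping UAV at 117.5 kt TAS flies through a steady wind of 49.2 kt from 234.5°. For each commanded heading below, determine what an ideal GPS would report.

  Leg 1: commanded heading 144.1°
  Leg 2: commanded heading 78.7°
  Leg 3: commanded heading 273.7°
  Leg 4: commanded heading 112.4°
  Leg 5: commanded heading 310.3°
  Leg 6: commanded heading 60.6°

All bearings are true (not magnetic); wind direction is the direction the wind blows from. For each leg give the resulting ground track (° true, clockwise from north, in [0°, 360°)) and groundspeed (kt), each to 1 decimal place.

Leg 1: track=121.4°, groundspeed=127.7 kt
Leg 2: track=71.6°, groundspeed=163.6 kt
Leg 3: track=295.1°, groundspeed=85.2 kt
Leg 4: track=96.2°, groundspeed=149.6 kt
Leg 5: track=334.6°, groundspeed=115.7 kt
Leg 6: track=58.8°, groundspeed=166.5 kt

Leg 1: heading 144.1°; drift -22.7° → track 121.4°, groundspeed 127.7 kt
Leg 2: heading 78.7°; drift -7.1° → track 71.6°, groundspeed 163.6 kt
Leg 3: heading 273.7°; drift +21.4° → track 295.1°, groundspeed 85.2 kt
Leg 4: heading 112.4°; drift -16.2° → track 96.2°, groundspeed 149.6 kt
Leg 5: heading 310.3°; drift +24.3° → track 334.6°, groundspeed 115.7 kt
Leg 6: heading 60.6°; drift -1.8° → track 58.8°, groundspeed 166.5 kt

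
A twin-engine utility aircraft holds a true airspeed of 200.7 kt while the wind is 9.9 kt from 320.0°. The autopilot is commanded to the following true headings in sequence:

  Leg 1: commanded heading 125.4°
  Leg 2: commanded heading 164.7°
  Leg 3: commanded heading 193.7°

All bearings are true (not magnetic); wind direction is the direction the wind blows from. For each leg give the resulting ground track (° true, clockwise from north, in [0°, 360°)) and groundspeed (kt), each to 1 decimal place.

Leg 1: heading 125.4°; drift +0.7° → track 126.1°, groundspeed 210.3 kt
Leg 2: heading 164.7°; drift -1.1° → track 163.6°, groundspeed 209.7 kt
Leg 3: heading 193.7°; drift -2.2° → track 191.5°, groundspeed 206.7 kt

Leg 1: track=126.1°, groundspeed=210.3 kt
Leg 2: track=163.6°, groundspeed=209.7 kt
Leg 3: track=191.5°, groundspeed=206.7 kt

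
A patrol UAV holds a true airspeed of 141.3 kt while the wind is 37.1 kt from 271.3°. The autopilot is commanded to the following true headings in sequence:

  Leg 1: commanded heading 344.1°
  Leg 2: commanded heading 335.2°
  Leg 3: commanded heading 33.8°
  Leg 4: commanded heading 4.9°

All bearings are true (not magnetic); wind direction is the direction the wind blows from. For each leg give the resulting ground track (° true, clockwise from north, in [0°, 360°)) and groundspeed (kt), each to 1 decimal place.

Leg 1: heading 344.1°; drift +15.2° → track 359.3°, groundspeed 135.1 kt
Leg 2: heading 335.2°; drift +14.9° → track 350.1°, groundspeed 129.3 kt
Leg 3: heading 33.8°; drift +11.0° → track 44.8°, groundspeed 164.2 kt
Leg 4: heading 4.9°; drift +14.5° → track 19.4°, groundspeed 148.3 kt

Leg 1: track=359.3°, groundspeed=135.1 kt
Leg 2: track=350.1°, groundspeed=129.3 kt
Leg 3: track=44.8°, groundspeed=164.2 kt
Leg 4: track=19.4°, groundspeed=148.3 kt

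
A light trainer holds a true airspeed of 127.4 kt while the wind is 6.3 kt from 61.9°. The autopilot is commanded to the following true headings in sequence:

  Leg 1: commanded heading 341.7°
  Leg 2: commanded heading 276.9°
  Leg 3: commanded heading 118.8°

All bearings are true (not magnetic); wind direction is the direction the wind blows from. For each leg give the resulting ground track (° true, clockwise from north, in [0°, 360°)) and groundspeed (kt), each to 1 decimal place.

Leg 1: track=338.9°, groundspeed=126.5 kt
Leg 2: track=275.3°, groundspeed=132.6 kt
Leg 3: track=121.2°, groundspeed=124.1 kt

Leg 1: heading 341.7°; drift -2.8° → track 338.9°, groundspeed 126.5 kt
Leg 2: heading 276.9°; drift -1.6° → track 275.3°, groundspeed 132.6 kt
Leg 3: heading 118.8°; drift +2.4° → track 121.2°, groundspeed 124.1 kt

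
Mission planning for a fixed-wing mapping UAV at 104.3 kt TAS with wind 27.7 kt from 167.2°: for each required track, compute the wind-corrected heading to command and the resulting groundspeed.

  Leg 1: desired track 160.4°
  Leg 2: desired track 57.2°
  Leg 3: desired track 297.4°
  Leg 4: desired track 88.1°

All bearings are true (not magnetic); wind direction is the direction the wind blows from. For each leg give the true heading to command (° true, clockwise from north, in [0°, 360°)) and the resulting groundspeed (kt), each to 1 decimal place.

Leg 1: desired track 160.4°; wind correction +1.8° → command heading 162.2°, groundspeed 76.7 kt
Leg 2: desired track 57.2°; wind correction +14.5° → command heading 71.7°, groundspeed 110.5 kt
Leg 3: desired track 297.4°; wind correction -11.7° → command heading 285.7°, groundspeed 120.0 kt
Leg 4: desired track 88.1°; wind correction +15.1° → command heading 103.2°, groundspeed 95.5 kt

Leg 1: heading=162.2°, groundspeed=76.7 kt
Leg 2: heading=71.7°, groundspeed=110.5 kt
Leg 3: heading=285.7°, groundspeed=120.0 kt
Leg 4: heading=103.2°, groundspeed=95.5 kt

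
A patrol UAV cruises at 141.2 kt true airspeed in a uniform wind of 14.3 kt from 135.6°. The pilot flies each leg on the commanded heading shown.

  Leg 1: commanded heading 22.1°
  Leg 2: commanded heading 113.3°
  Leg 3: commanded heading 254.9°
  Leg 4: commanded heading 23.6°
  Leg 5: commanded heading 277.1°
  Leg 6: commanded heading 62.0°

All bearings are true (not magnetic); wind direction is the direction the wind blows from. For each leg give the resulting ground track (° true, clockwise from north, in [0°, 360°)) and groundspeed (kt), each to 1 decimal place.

Leg 1: heading 22.1°; drift -5.1° → track 17.0°, groundspeed 147.5 kt
Leg 2: heading 113.3°; drift -2.4° → track 110.9°, groundspeed 128.1 kt
Leg 3: heading 254.9°; drift +4.8° → track 259.7°, groundspeed 148.7 kt
Leg 4: heading 23.6°; drift -5.2° → track 18.4°, groundspeed 147.2 kt
Leg 5: heading 277.1°; drift +3.3° → track 280.4°, groundspeed 152.7 kt
Leg 6: heading 62.0°; drift -5.7° → track 56.3°, groundspeed 137.8 kt

Leg 1: track=17.0°, groundspeed=147.5 kt
Leg 2: track=110.9°, groundspeed=128.1 kt
Leg 3: track=259.7°, groundspeed=148.7 kt
Leg 4: track=18.4°, groundspeed=147.2 kt
Leg 5: track=280.4°, groundspeed=152.7 kt
Leg 6: track=56.3°, groundspeed=137.8 kt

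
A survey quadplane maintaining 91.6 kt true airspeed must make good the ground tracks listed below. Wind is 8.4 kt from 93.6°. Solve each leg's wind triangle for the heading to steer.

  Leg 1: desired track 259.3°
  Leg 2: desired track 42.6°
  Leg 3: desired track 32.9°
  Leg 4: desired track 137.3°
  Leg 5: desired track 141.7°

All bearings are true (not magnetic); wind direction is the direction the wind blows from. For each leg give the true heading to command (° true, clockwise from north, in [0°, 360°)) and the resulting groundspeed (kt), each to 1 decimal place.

Leg 1: desired track 259.3°; wind correction -1.3° → command heading 258.0°, groundspeed 99.7 kt
Leg 2: desired track 42.6°; wind correction +4.1° → command heading 46.7°, groundspeed 86.1 kt
Leg 3: desired track 32.9°; wind correction +4.6° → command heading 37.5°, groundspeed 87.2 kt
Leg 4: desired track 137.3°; wind correction -3.6° → command heading 133.7°, groundspeed 85.3 kt
Leg 5: desired track 141.7°; wind correction -3.9° → command heading 137.8°, groundspeed 85.8 kt

Leg 1: heading=258.0°, groundspeed=99.7 kt
Leg 2: heading=46.7°, groundspeed=86.1 kt
Leg 3: heading=37.5°, groundspeed=87.2 kt
Leg 4: heading=133.7°, groundspeed=85.3 kt
Leg 5: heading=137.8°, groundspeed=85.8 kt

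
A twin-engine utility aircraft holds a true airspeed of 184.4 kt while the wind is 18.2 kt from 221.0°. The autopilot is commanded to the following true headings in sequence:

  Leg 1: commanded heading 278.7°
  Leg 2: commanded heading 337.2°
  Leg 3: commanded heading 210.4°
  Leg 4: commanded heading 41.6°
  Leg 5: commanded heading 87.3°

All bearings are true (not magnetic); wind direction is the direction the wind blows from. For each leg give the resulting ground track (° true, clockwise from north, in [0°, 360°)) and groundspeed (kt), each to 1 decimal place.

Leg 1: track=283.7°, groundspeed=175.4 kt
Leg 2: track=342.1°, groundspeed=193.1 kt
Leg 3: track=209.2°, groundspeed=166.5 kt
Leg 4: track=41.5°, groundspeed=202.6 kt
Leg 5: track=83.5°, groundspeed=197.4 kt

Leg 1: heading 278.7°; drift +5.0° → track 283.7°, groundspeed 175.4 kt
Leg 2: heading 337.2°; drift +4.9° → track 342.1°, groundspeed 193.1 kt
Leg 3: heading 210.4°; drift -1.2° → track 209.2°, groundspeed 166.5 kt
Leg 4: heading 41.6°; drift -0.1° → track 41.5°, groundspeed 202.6 kt
Leg 5: heading 87.3°; drift -3.8° → track 83.5°, groundspeed 197.4 kt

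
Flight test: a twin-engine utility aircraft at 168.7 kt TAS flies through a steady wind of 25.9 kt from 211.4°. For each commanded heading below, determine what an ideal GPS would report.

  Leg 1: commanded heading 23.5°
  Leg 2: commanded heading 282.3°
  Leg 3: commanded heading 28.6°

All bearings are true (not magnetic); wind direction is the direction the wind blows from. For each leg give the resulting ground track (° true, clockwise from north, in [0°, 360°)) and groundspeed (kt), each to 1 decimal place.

Leg 1: track=24.5°, groundspeed=194.4 kt
Leg 2: track=291.0°, groundspeed=162.1 kt
Leg 3: track=29.0°, groundspeed=194.6 kt

Leg 1: heading 23.5°; drift +1.0° → track 24.5°, groundspeed 194.4 kt
Leg 2: heading 282.3°; drift +8.7° → track 291.0°, groundspeed 162.1 kt
Leg 3: heading 28.6°; drift +0.4° → track 29.0°, groundspeed 194.6 kt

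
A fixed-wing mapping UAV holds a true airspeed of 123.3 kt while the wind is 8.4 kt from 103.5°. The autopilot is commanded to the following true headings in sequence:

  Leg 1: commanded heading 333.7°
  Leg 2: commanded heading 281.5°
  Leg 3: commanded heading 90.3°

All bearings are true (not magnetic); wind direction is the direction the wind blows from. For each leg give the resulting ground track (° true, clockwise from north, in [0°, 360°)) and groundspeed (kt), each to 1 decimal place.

Leg 1: track=330.8°, groundspeed=128.8 kt
Leg 2: track=281.6°, groundspeed=131.7 kt
Leg 3: track=89.3°, groundspeed=115.1 kt

Leg 1: heading 333.7°; drift -2.9° → track 330.8°, groundspeed 128.8 kt
Leg 2: heading 281.5°; drift +0.1° → track 281.6°, groundspeed 131.7 kt
Leg 3: heading 90.3°; drift -1.0° → track 89.3°, groundspeed 115.1 kt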